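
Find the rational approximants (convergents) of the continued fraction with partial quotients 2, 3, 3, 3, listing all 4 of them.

Using the convergent recurrence p_i = a_i*p_{i-1} + p_{i-2}, q_i = a_i*q_{i-1} + q_{i-2} with p_{-2}=0, p_{-1}=1, q_{-2}=1, q_{-1}=0:
  i=0: a_0=2, p_0 = 2*1 + 0 = 2, q_0 = 2*0 + 1 = 1.
  i=1: a_1=3, p_1 = 3*2 + 1 = 7, q_1 = 3*1 + 0 = 3.
  i=2: a_2=3, p_2 = 3*7 + 2 = 23, q_2 = 3*3 + 1 = 10.
  i=3: a_3=3, p_3 = 3*23 + 7 = 76, q_3 = 3*10 + 3 = 33.

2/1, 7/3, 23/10, 76/33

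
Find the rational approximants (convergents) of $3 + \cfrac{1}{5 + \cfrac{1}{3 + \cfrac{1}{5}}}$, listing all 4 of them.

3/1, 16/5, 51/16, 271/85

Using the convergent recurrence p_i = a_i*p_{i-1} + p_{i-2}, q_i = a_i*q_{i-1} + q_{i-2} with p_{-2}=0, p_{-1}=1, q_{-2}=1, q_{-1}=0:
  i=0: a_0=3, p_0 = 3*1 + 0 = 3, q_0 = 3*0 + 1 = 1.
  i=1: a_1=5, p_1 = 5*3 + 1 = 16, q_1 = 5*1 + 0 = 5.
  i=2: a_2=3, p_2 = 3*16 + 3 = 51, q_2 = 3*5 + 1 = 16.
  i=3: a_3=5, p_3 = 5*51 + 16 = 271, q_3 = 5*16 + 5 = 85.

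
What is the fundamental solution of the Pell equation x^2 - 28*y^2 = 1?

(x, y) = (127, 24)

First expand sqrt(28) as a continued fraction. With x_i = (sqrt(28) + m_i)/d_i and (m_0, d_0) = (0, 1): a_0 = floor(sqrt(28)) = 5, since 5^2 = 25 <= 28 < 36 = 6^2.
Iterate m_{i+1} = d_i*a_i - m_i, d_{i+1} = (28 - m_{i+1}^2)/d_i, a_{i+1} = floor((a_0 + m_{i+1})/d_{i+1}):
  m_1 = 1*5 - 0 = 5, d_1 = (28 - 5^2)/1 = 3/1 = 3, a_1 = floor((5 + 5)/3) = 3.
  m_2 = 3*3 - 5 = 4, d_2 = (28 - 4^2)/3 = 12/3 = 4, a_2 = floor((5 + 4)/4) = 2.
  m_3 = 4*2 - 4 = 4, d_3 = (28 - 4^2)/4 = 12/4 = 3, a_3 = floor((5 + 4)/3) = 3.
  m_4 = 3*3 - 4 = 5, d_4 = (28 - 5^2)/3 = 3/3 = 1, a_4 = floor((5 + 5)/1) = 10.
  m_5 = 1*10 - 5 = 5, d_5 = (28 - 5^2)/1 = 3/1 = 3: (m_5, d_5) = (m_1, d_1) = (5, 3), so from here the quotients repeat a_1, ..., a_4; the period length is 4.
So sqrt(28) = [5; (3, 2, 3, 10)] with period length k = 4.
k is even, so the fundamental solution of x^2 - 28y^2 = 1 is (p_{k-1}, q_{k-1}) = (p_3, q_3); compute convergents through index 3.
Convergents (p_i = a_i*p_{i-1} + p_{i-2}, q_i = a_i*q_{i-1} + q_{i-2} with p_{-2}=0, p_{-1}=1, q_{-2}=1, q_{-1}=0):
  i=0: a_0=5, p_0 = 5*1 + 0 = 5, q_0 = 5*0 + 1 = 1.
  i=1: a_1=3, p_1 = 3*5 + 1 = 16, q_1 = 3*1 + 0 = 3.
  i=2: a_2=2, p_2 = 2*16 + 5 = 37, q_2 = 2*3 + 1 = 7.
  i=3: a_3=3, p_3 = 3*37 + 16 = 127, q_3 = 3*7 + 3 = 24.
Check: 127^2 - 28*24^2 = 16129 - 16128 = 1, so (x, y) = (127, 24) solves the equation, and by the theorem it is the least positive solution.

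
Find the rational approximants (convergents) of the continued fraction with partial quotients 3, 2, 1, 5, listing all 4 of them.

3/1, 7/2, 10/3, 57/17

Using the convergent recurrence p_i = a_i*p_{i-1} + p_{i-2}, q_i = a_i*q_{i-1} + q_{i-2} with p_{-2}=0, p_{-1}=1, q_{-2}=1, q_{-1}=0:
  i=0: a_0=3, p_0 = 3*1 + 0 = 3, q_0 = 3*0 + 1 = 1.
  i=1: a_1=2, p_1 = 2*3 + 1 = 7, q_1 = 2*1 + 0 = 2.
  i=2: a_2=1, p_2 = 1*7 + 3 = 10, q_2 = 1*2 + 1 = 3.
  i=3: a_3=5, p_3 = 5*10 + 7 = 57, q_3 = 5*3 + 2 = 17.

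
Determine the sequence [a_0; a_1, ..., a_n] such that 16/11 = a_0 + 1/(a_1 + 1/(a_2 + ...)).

Run the Euclidean algorithm on 16 and 11; the successive quotients are the partial quotients a_0, a_1, ... (each step inverts the fractional part left over by the previous one):
  16 = 1*11 + 5, so a_0 = 1.
  11 = 2*5 + 1, so a_1 = 2.
  5 = 5*1 + 0, so a_2 = 5.
The remainder reaches 0 after 3 divisions, so the expansion has 3 partial quotients, read off in order.

[1; 2, 5]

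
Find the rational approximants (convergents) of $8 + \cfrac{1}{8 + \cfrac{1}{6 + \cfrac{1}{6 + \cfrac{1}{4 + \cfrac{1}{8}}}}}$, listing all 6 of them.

Using the convergent recurrence p_i = a_i*p_{i-1} + p_{i-2}, q_i = a_i*q_{i-1} + q_{i-2} with p_{-2}=0, p_{-1}=1, q_{-2}=1, q_{-1}=0:
  i=0: a_0=8, p_0 = 8*1 + 0 = 8, q_0 = 8*0 + 1 = 1.
  i=1: a_1=8, p_1 = 8*8 + 1 = 65, q_1 = 8*1 + 0 = 8.
  i=2: a_2=6, p_2 = 6*65 + 8 = 398, q_2 = 6*8 + 1 = 49.
  i=3: a_3=6, p_3 = 6*398 + 65 = 2453, q_3 = 6*49 + 8 = 302.
  i=4: a_4=4, p_4 = 4*2453 + 398 = 10210, q_4 = 4*302 + 49 = 1257.
  i=5: a_5=8, p_5 = 8*10210 + 2453 = 84133, q_5 = 8*1257 + 302 = 10358.

8/1, 65/8, 398/49, 2453/302, 10210/1257, 84133/10358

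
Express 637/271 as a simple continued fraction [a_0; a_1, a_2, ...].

Run the Euclidean algorithm on 637 and 271; the successive quotients are the partial quotients a_0, a_1, ... (each step inverts the fractional part left over by the previous one):
  637 = 2*271 + 95, so a_0 = 2.
  271 = 2*95 + 81, so a_1 = 2.
  95 = 1*81 + 14, so a_2 = 1.
  81 = 5*14 + 11, so a_3 = 5.
  14 = 1*11 + 3, so a_4 = 1.
  11 = 3*3 + 2, so a_5 = 3.
  3 = 1*2 + 1, so a_6 = 1.
  2 = 2*1 + 0, so a_7 = 2.
The remainder reaches 0 after 8 divisions, so the expansion has 8 partial quotients, read off in order.

[2; 2, 1, 5, 1, 3, 1, 2]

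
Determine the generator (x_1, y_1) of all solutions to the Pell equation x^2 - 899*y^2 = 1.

(x, y) = (30, 1)

First expand sqrt(899) as a continued fraction. With x_i = (sqrt(899) + m_i)/d_i and (m_0, d_0) = (0, 1): a_0 = floor(sqrt(899)) = 29, since 29^2 = 841 <= 899 < 900 = 30^2.
Iterate m_{i+1} = d_i*a_i - m_i, d_{i+1} = (899 - m_{i+1}^2)/d_i, a_{i+1} = floor((a_0 + m_{i+1})/d_{i+1}):
  m_1 = 1*29 - 0 = 29, d_1 = (899 - 29^2)/1 = 58/1 = 58, a_1 = floor((29 + 29)/58) = 1.
  m_2 = 58*1 - 29 = 29, d_2 = (899 - 29^2)/58 = 58/58 = 1, a_2 = floor((29 + 29)/1) = 58.
  m_3 = 1*58 - 29 = 29, d_3 = (899 - 29^2)/1 = 58/1 = 58: (m_3, d_3) = (m_1, d_1) = (29, 58), so from here the quotients repeat a_1, a_2; the period length is 2.
So sqrt(899) = [29; (1, 58)] with period length k = 2.
k is even, so the fundamental solution of x^2 - 899y^2 = 1 is (p_{k-1}, q_{k-1}) = (p_1, q_1); compute convergents through index 1.
Convergents (p_i = a_i*p_{i-1} + p_{i-2}, q_i = a_i*q_{i-1} + q_{i-2} with p_{-2}=0, p_{-1}=1, q_{-2}=1, q_{-1}=0):
  i=0: a_0=29, p_0 = 29*1 + 0 = 29, q_0 = 29*0 + 1 = 1.
  i=1: a_1=1, p_1 = 1*29 + 1 = 30, q_1 = 1*1 + 0 = 1.
Check: 30^2 - 899*1^2 = 900 - 899 = 1, so (x, y) = (30, 1) solves the equation, and by the theorem it is the least positive solution.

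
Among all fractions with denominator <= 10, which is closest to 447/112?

4/1

Expand x = 447/112 as a continued fraction with the Euclidean algorithm:
  447 = 3*112 + 111, so a_0 = 3.
  112 = 1*111 + 1, so a_1 = 1.
  111 = 111*1 + 0, so a_2 = 111.
so x = [3; 1, 111].
Convergents (p_i = a_i*p_{i-1} + p_{i-2}, q_i = a_i*q_{i-1} + q_{i-2} with p_{-2}=0, p_{-1}=1, q_{-2}=1, q_{-1}=0), until the denominator exceeds 10:
  i=0: a_0=3, p_0 = 3*1 + 0 = 3, q_0 = 3*0 + 1 = 1.
  i=1: a_1=1, p_1 = 1*3 + 1 = 4, q_1 = 1*1 + 0 = 1.
  i=2: a_2=111, p_2 = 111*4 + 3 = 447, q_2 = 111*1 + 1 = 112.
q_2 = 112 > 10, so the last convergent with denominator <= 10 is p_1/q_1 = 4/1.
The closest fraction with denominator <= 10 is either p_1/q_1 or the intermediate fraction (k*p_1 + p_0)/(k*q_1 + q_0) with the largest k >= 1 whose denominator stays <= 10; these approach x as k grows, and every other convergent or intermediate fraction in range is farther away.
Largest k: floor((10 - q_0)/q_1) = floor((10 - 1)/1) = 9.
That gives (9*4 + 3)/(9*1 + 1) = 39/10.
Compare the errors: |x - 4/1| = |447*1 - 4*112|/(112*1) = 1/112, and |x - 39/10| = |447*10 - 39*112|/(112*10) = 102/1120.
Cross-multiplying, 1*1120 = 1120 < 11424 = 102*112, so 1/112 is smaller: the convergent 4/1 is closer to x than 39/10.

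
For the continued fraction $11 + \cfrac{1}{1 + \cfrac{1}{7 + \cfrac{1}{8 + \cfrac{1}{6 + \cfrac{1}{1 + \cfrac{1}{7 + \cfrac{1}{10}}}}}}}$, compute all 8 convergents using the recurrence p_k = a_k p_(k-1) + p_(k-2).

11/1, 12/1, 95/8, 772/65, 4727/398, 5499/463, 43220/3639, 437699/36853

Using the convergent recurrence p_i = a_i*p_{i-1} + p_{i-2}, q_i = a_i*q_{i-1} + q_{i-2} with p_{-2}=0, p_{-1}=1, q_{-2}=1, q_{-1}=0:
  i=0: a_0=11, p_0 = 11*1 + 0 = 11, q_0 = 11*0 + 1 = 1.
  i=1: a_1=1, p_1 = 1*11 + 1 = 12, q_1 = 1*1 + 0 = 1.
  i=2: a_2=7, p_2 = 7*12 + 11 = 95, q_2 = 7*1 + 1 = 8.
  i=3: a_3=8, p_3 = 8*95 + 12 = 772, q_3 = 8*8 + 1 = 65.
  i=4: a_4=6, p_4 = 6*772 + 95 = 4727, q_4 = 6*65 + 8 = 398.
  i=5: a_5=1, p_5 = 1*4727 + 772 = 5499, q_5 = 1*398 + 65 = 463.
  i=6: a_6=7, p_6 = 7*5499 + 4727 = 43220, q_6 = 7*463 + 398 = 3639.
  i=7: a_7=10, p_7 = 10*43220 + 5499 = 437699, q_7 = 10*3639 + 463 = 36853.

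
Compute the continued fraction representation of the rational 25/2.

Run the Euclidean algorithm on 25 and 2; the successive quotients are the partial quotients a_0, a_1, ... (each step inverts the fractional part left over by the previous one):
  25 = 12*2 + 1, so a_0 = 12.
  2 = 2*1 + 0, so a_1 = 2.
The remainder reaches 0 after 2 divisions, so the expansion has 2 partial quotients, read off in order.

[12; 2]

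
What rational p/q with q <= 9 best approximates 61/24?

Expand x = 61/24 as a continued fraction with the Euclidean algorithm:
  61 = 2*24 + 13, so a_0 = 2.
  24 = 1*13 + 11, so a_1 = 1.
  13 = 1*11 + 2, so a_2 = 1.
  11 = 5*2 + 1, so a_3 = 5.
  2 = 2*1 + 0, so a_4 = 2.
so x = [2; 1, 1, 5, 2].
Convergents (p_i = a_i*p_{i-1} + p_{i-2}, q_i = a_i*q_{i-1} + q_{i-2} with p_{-2}=0, p_{-1}=1, q_{-2}=1, q_{-1}=0), until the denominator exceeds 9:
  i=0: a_0=2, p_0 = 2*1 + 0 = 2, q_0 = 2*0 + 1 = 1.
  i=1: a_1=1, p_1 = 1*2 + 1 = 3, q_1 = 1*1 + 0 = 1.
  i=2: a_2=1, p_2 = 1*3 + 2 = 5, q_2 = 1*1 + 1 = 2.
  i=3: a_3=5, p_3 = 5*5 + 3 = 28, q_3 = 5*2 + 1 = 11.
q_3 = 11 > 9, so the last convergent with denominator <= 9 is p_2/q_2 = 5/2.
The closest fraction with denominator <= 9 is either p_2/q_2 or the intermediate fraction (k*p_2 + p_1)/(k*q_2 + q_1) with the largest k >= 1 whose denominator stays <= 9; these approach x as k grows, and every other convergent or intermediate fraction in range is farther away.
Largest k: floor((9 - q_1)/q_2) = floor((9 - 1)/2) = 4.
That gives (4*5 + 3)/(4*2 + 1) = 23/9.
Compare the errors: |x - 5/2| = |61*2 - 5*24|/(24*2) = 2/48, and |x - 23/9| = |61*9 - 23*24|/(24*9) = 3/216.
Cross-multiplying, 3*48 = 144 < 432 = 2*216, so 3/216 is smaller: the intermediate fraction 23/9 is closer to x than 5/2.

23/9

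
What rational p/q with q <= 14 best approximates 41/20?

Expand x = 41/20 as a continued fraction with the Euclidean algorithm:
  41 = 2*20 + 1, so a_0 = 2.
  20 = 20*1 + 0, so a_1 = 20.
so x = [2; 20].
Convergents (p_i = a_i*p_{i-1} + p_{i-2}, q_i = a_i*q_{i-1} + q_{i-2} with p_{-2}=0, p_{-1}=1, q_{-2}=1, q_{-1}=0), until the denominator exceeds 14:
  i=0: a_0=2, p_0 = 2*1 + 0 = 2, q_0 = 2*0 + 1 = 1.
  i=1: a_1=20, p_1 = 20*2 + 1 = 41, q_1 = 20*1 + 0 = 20.
q_1 = 20 > 14, so the last convergent with denominator <= 14 is p_0/q_0 = 2/1.
The closest fraction with denominator <= 14 is either p_0/q_0 or the intermediate fraction (k*p_0 + p_{-1})/(k*q_0 + q_{-1}) with the largest k >= 1 whose denominator stays <= 14; these approach x as k grows, and every other convergent or intermediate fraction in range is farther away.
Largest k: floor((14 - q_{-1})/q_0) = floor((14 - 0)/1) = 14 (using the seeds p_{-1} = 1, q_{-1} = 0).
That gives (14*2 + 1)/(14*1 + 0) = 29/14.
Compare the errors: |x - 2/1| = |41*1 - 2*20|/(20*1) = 1/20, and |x - 29/14| = |41*14 - 29*20|/(20*14) = 6/280.
Cross-multiplying, 6*20 = 120 < 280 = 1*280, so 6/280 is smaller: the intermediate fraction 29/14 is closer to x than 2/1.

29/14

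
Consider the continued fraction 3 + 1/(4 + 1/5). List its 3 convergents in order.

3/1, 13/4, 68/21

Using the convergent recurrence p_i = a_i*p_{i-1} + p_{i-2}, q_i = a_i*q_{i-1} + q_{i-2} with p_{-2}=0, p_{-1}=1, q_{-2}=1, q_{-1}=0:
  i=0: a_0=3, p_0 = 3*1 + 0 = 3, q_0 = 3*0 + 1 = 1.
  i=1: a_1=4, p_1 = 4*3 + 1 = 13, q_1 = 4*1 + 0 = 4.
  i=2: a_2=5, p_2 = 5*13 + 3 = 68, q_2 = 5*4 + 1 = 21.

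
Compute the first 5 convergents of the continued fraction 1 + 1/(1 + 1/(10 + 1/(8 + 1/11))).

1/1, 2/1, 21/11, 170/89, 1891/990

Using the convergent recurrence p_i = a_i*p_{i-1} + p_{i-2}, q_i = a_i*q_{i-1} + q_{i-2} with p_{-2}=0, p_{-1}=1, q_{-2}=1, q_{-1}=0:
  i=0: a_0=1, p_0 = 1*1 + 0 = 1, q_0 = 1*0 + 1 = 1.
  i=1: a_1=1, p_1 = 1*1 + 1 = 2, q_1 = 1*1 + 0 = 1.
  i=2: a_2=10, p_2 = 10*2 + 1 = 21, q_2 = 10*1 + 1 = 11.
  i=3: a_3=8, p_3 = 8*21 + 2 = 170, q_3 = 8*11 + 1 = 89.
  i=4: a_4=11, p_4 = 11*170 + 21 = 1891, q_4 = 11*89 + 11 = 990.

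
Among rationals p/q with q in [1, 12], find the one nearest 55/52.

Expand x = 55/52 as a continued fraction with the Euclidean algorithm:
  55 = 1*52 + 3, so a_0 = 1.
  52 = 17*3 + 1, so a_1 = 17.
  3 = 3*1 + 0, so a_2 = 3.
so x = [1; 17, 3].
Convergents (p_i = a_i*p_{i-1} + p_{i-2}, q_i = a_i*q_{i-1} + q_{i-2} with p_{-2}=0, p_{-1}=1, q_{-2}=1, q_{-1}=0), until the denominator exceeds 12:
  i=0: a_0=1, p_0 = 1*1 + 0 = 1, q_0 = 1*0 + 1 = 1.
  i=1: a_1=17, p_1 = 17*1 + 1 = 18, q_1 = 17*1 + 0 = 17.
q_1 = 17 > 12, so the last convergent with denominator <= 12 is p_0/q_0 = 1/1.
The closest fraction with denominator <= 12 is either p_0/q_0 or the intermediate fraction (k*p_0 + p_{-1})/(k*q_0 + q_{-1}) with the largest k >= 1 whose denominator stays <= 12; these approach x as k grows, and every other convergent or intermediate fraction in range is farther away.
Largest k: floor((12 - q_{-1})/q_0) = floor((12 - 0)/1) = 12 (using the seeds p_{-1} = 1, q_{-1} = 0).
That gives (12*1 + 1)/(12*1 + 0) = 13/12.
Compare the errors: |x - 1/1| = |55*1 - 1*52|/(52*1) = 3/52, and |x - 13/12| = |55*12 - 13*52|/(52*12) = 16/624.
Cross-multiplying, 16*52 = 832 < 1872 = 3*624, so 16/624 is smaller: the intermediate fraction 13/12 is closer to x than 1/1.

13/12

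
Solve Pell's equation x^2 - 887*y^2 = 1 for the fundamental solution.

First expand sqrt(887) as a continued fraction. With x_i = (sqrt(887) + m_i)/d_i and (m_0, d_0) = (0, 1): a_0 = floor(sqrt(887)) = 29, since 29^2 = 841 <= 887 < 900 = 30^2.
Iterate m_{i+1} = d_i*a_i - m_i, d_{i+1} = (887 - m_{i+1}^2)/d_i, a_{i+1} = floor((a_0 + m_{i+1})/d_{i+1}):
  m_1 = 1*29 - 0 = 29, d_1 = (887 - 29^2)/1 = 46/1 = 46, a_1 = floor((29 + 29)/46) = 1.
  m_2 = 46*1 - 29 = 17, d_2 = (887 - 17^2)/46 = 598/46 = 13, a_2 = floor((29 + 17)/13) = 3.
  m_3 = 13*3 - 17 = 22, d_3 = (887 - 22^2)/13 = 403/13 = 31, a_3 = floor((29 + 22)/31) = 1.
  m_4 = 31*1 - 22 = 9, d_4 = (887 - 9^2)/31 = 806/31 = 26, a_4 = floor((29 + 9)/26) = 1.
  m_5 = 26*1 - 9 = 17, d_5 = (887 - 17^2)/26 = 598/26 = 23, a_5 = floor((29 + 17)/23) = 2.
  m_6 = 23*2 - 17 = 29, d_6 = (887 - 29^2)/23 = 46/23 = 2, a_6 = floor((29 + 29)/2) = 29.
  m_7 = 2*29 - 29 = 29, d_7 = (887 - 29^2)/2 = 46/2 = 23, a_7 = floor((29 + 29)/23) = 2.
  m_8 = 23*2 - 29 = 17, d_8 = (887 - 17^2)/23 = 598/23 = 26, a_8 = floor((29 + 17)/26) = 1.
  m_9 = 26*1 - 17 = 9, d_9 = (887 - 9^2)/26 = 806/26 = 31, a_9 = floor((29 + 9)/31) = 1.
  m_10 = 31*1 - 9 = 22, d_10 = (887 - 22^2)/31 = 403/31 = 13, a_10 = floor((29 + 22)/13) = 3.
  m_11 = 13*3 - 22 = 17, d_11 = (887 - 17^2)/13 = 598/13 = 46, a_11 = floor((29 + 17)/46) = 1.
  m_12 = 46*1 - 17 = 29, d_12 = (887 - 29^2)/46 = 46/46 = 1, a_12 = floor((29 + 29)/1) = 58.
  m_13 = 1*58 - 29 = 29, d_13 = (887 - 29^2)/1 = 46/1 = 46: (m_13, d_13) = (m_1, d_1) = (29, 46), so from here the quotients repeat a_1, ..., a_12; the period length is 12.
So sqrt(887) = [29; (1, 3, 1, 1, 2, 29, 2, 1, 1, 3, 1, 58)] with period length k = 12.
k is even, so the fundamental solution of x^2 - 887y^2 = 1 is (p_{k-1}, q_{k-1}) = (p_11, q_11); compute convergents through index 11.
Convergents (p_i = a_i*p_{i-1} + p_{i-2}, q_i = a_i*q_{i-1} + q_{i-2} with p_{-2}=0, p_{-1}=1, q_{-2}=1, q_{-1}=0):
  i=0: a_0=29, p_0 = 29*1 + 0 = 29, q_0 = 29*0 + 1 = 1.
  i=1: a_1=1, p_1 = 1*29 + 1 = 30, q_1 = 1*1 + 0 = 1.
  i=2: a_2=3, p_2 = 3*30 + 29 = 119, q_2 = 3*1 + 1 = 4.
  i=3: a_3=1, p_3 = 1*119 + 30 = 149, q_3 = 1*4 + 1 = 5.
  i=4: a_4=1, p_4 = 1*149 + 119 = 268, q_4 = 1*5 + 4 = 9.
  i=5: a_5=2, p_5 = 2*268 + 149 = 685, q_5 = 2*9 + 5 = 23.
  i=6: a_6=29, p_6 = 29*685 + 268 = 20133, q_6 = 29*23 + 9 = 676.
  i=7: a_7=2, p_7 = 2*20133 + 685 = 40951, q_7 = 2*676 + 23 = 1375.
  i=8: a_8=1, p_8 = 1*40951 + 20133 = 61084, q_8 = 1*1375 + 676 = 2051.
  i=9: a_9=1, p_9 = 1*61084 + 40951 = 102035, q_9 = 1*2051 + 1375 = 3426.
  i=10: a_10=3, p_10 = 3*102035 + 61084 = 367189, q_10 = 3*3426 + 2051 = 12329.
  i=11: a_11=1, p_11 = 1*367189 + 102035 = 469224, q_11 = 1*12329 + 3426 = 15755.
Check: 469224^2 - 887*15755^2 = 220171162176 - 220171162175 = 1, so (x, y) = (469224, 15755) solves the equation, and by the theorem it is the least positive solution.

(x, y) = (469224, 15755)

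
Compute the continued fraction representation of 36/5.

Run the Euclidean algorithm on 36 and 5; the successive quotients are the partial quotients a_0, a_1, ... (each step inverts the fractional part left over by the previous one):
  36 = 7*5 + 1, so a_0 = 7.
  5 = 5*1 + 0, so a_1 = 5.
The remainder reaches 0 after 2 divisions, so the expansion has 2 partial quotients, read off in order.

[7; 5]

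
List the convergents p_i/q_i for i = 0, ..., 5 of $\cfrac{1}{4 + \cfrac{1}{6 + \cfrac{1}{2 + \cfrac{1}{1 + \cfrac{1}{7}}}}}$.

Using the convergent recurrence p_i = a_i*p_{i-1} + p_{i-2}, q_i = a_i*q_{i-1} + q_{i-2} with p_{-2}=0, p_{-1}=1, q_{-2}=1, q_{-1}=0:
  i=0: a_0=0, p_0 = 0*1 + 0 = 0, q_0 = 0*0 + 1 = 1.
  i=1: a_1=4, p_1 = 4*0 + 1 = 1, q_1 = 4*1 + 0 = 4.
  i=2: a_2=6, p_2 = 6*1 + 0 = 6, q_2 = 6*4 + 1 = 25.
  i=3: a_3=2, p_3 = 2*6 + 1 = 13, q_3 = 2*25 + 4 = 54.
  i=4: a_4=1, p_4 = 1*13 + 6 = 19, q_4 = 1*54 + 25 = 79.
  i=5: a_5=7, p_5 = 7*19 + 13 = 146, q_5 = 7*79 + 54 = 607.

0/1, 1/4, 6/25, 13/54, 19/79, 146/607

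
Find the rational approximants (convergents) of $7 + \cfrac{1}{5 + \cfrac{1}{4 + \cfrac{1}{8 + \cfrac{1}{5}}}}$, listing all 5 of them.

7/1, 36/5, 151/21, 1244/173, 6371/886

Using the convergent recurrence p_i = a_i*p_{i-1} + p_{i-2}, q_i = a_i*q_{i-1} + q_{i-2} with p_{-2}=0, p_{-1}=1, q_{-2}=1, q_{-1}=0:
  i=0: a_0=7, p_0 = 7*1 + 0 = 7, q_0 = 7*0 + 1 = 1.
  i=1: a_1=5, p_1 = 5*7 + 1 = 36, q_1 = 5*1 + 0 = 5.
  i=2: a_2=4, p_2 = 4*36 + 7 = 151, q_2 = 4*5 + 1 = 21.
  i=3: a_3=8, p_3 = 8*151 + 36 = 1244, q_3 = 8*21 + 5 = 173.
  i=4: a_4=5, p_4 = 5*1244 + 151 = 6371, q_4 = 5*173 + 21 = 886.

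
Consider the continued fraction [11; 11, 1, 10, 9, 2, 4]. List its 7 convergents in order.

Using the convergent recurrence p_i = a_i*p_{i-1} + p_{i-2}, q_i = a_i*q_{i-1} + q_{i-2} with p_{-2}=0, p_{-1}=1, q_{-2}=1, q_{-1}=0:
  i=0: a_0=11, p_0 = 11*1 + 0 = 11, q_0 = 11*0 + 1 = 1.
  i=1: a_1=11, p_1 = 11*11 + 1 = 122, q_1 = 11*1 + 0 = 11.
  i=2: a_2=1, p_2 = 1*122 + 11 = 133, q_2 = 1*11 + 1 = 12.
  i=3: a_3=10, p_3 = 10*133 + 122 = 1452, q_3 = 10*12 + 11 = 131.
  i=4: a_4=9, p_4 = 9*1452 + 133 = 13201, q_4 = 9*131 + 12 = 1191.
  i=5: a_5=2, p_5 = 2*13201 + 1452 = 27854, q_5 = 2*1191 + 131 = 2513.
  i=6: a_6=4, p_6 = 4*27854 + 13201 = 124617, q_6 = 4*2513 + 1191 = 11243.

11/1, 122/11, 133/12, 1452/131, 13201/1191, 27854/2513, 124617/11243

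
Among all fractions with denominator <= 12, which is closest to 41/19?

13/6

Expand x = 41/19 as a continued fraction with the Euclidean algorithm:
  41 = 2*19 + 3, so a_0 = 2.
  19 = 6*3 + 1, so a_1 = 6.
  3 = 3*1 + 0, so a_2 = 3.
so x = [2; 6, 3].
Convergents (p_i = a_i*p_{i-1} + p_{i-2}, q_i = a_i*q_{i-1} + q_{i-2} with p_{-2}=0, p_{-1}=1, q_{-2}=1, q_{-1}=0), until the denominator exceeds 12:
  i=0: a_0=2, p_0 = 2*1 + 0 = 2, q_0 = 2*0 + 1 = 1.
  i=1: a_1=6, p_1 = 6*2 + 1 = 13, q_1 = 6*1 + 0 = 6.
  i=2: a_2=3, p_2 = 3*13 + 2 = 41, q_2 = 3*6 + 1 = 19.
q_2 = 19 > 12, so the last convergent with denominator <= 12 is p_1/q_1 = 13/6.
The closest fraction with denominator <= 12 is either p_1/q_1 or the intermediate fraction (k*p_1 + p_0)/(k*q_1 + q_0) with the largest k >= 1 whose denominator stays <= 12; these approach x as k grows, and every other convergent or intermediate fraction in range is farther away.
Largest k: floor((12 - q_0)/q_1) = floor((12 - 1)/6) = 1.
That gives (1*13 + 2)/(1*6 + 1) = 15/7.
Compare the errors: |x - 13/6| = |41*6 - 13*19|/(19*6) = 1/114, and |x - 15/7| = |41*7 - 15*19|/(19*7) = 2/133.
Cross-multiplying, 1*133 = 133 < 228 = 2*114, so 1/114 is smaller: the convergent 13/6 is closer to x than 15/7.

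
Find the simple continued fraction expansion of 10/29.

[0; 2, 1, 9]

Run the Euclidean algorithm on 10 and 29; the successive quotients are the partial quotients a_0, a_1, ... (each step inverts the fractional part left over by the previous one):
  10 = 0*29 + 10, so a_0 = 0.
  29 = 2*10 + 9, so a_1 = 2.
  10 = 1*9 + 1, so a_2 = 1.
  9 = 9*1 + 0, so a_3 = 9.
The remainder reaches 0 after 4 divisions, so the expansion has 4 partial quotients, read off in order.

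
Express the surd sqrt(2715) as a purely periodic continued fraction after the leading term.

Write x_i = (sqrt(2715) + m_i)/d_i with (m_0, d_0) = (0, 1). a_0 = floor(sqrt(2715)) = 52, since 52^2 = 2704 <= 2715 < 2809 = 53^2.
Iterate m_{i+1} = d_i*a_i - m_i, d_{i+1} = (2715 - m_{i+1}^2)/d_i, a_{i+1} = floor((a_0 + m_{i+1})/d_{i+1}):
  m_1 = 1*52 - 0 = 52, d_1 = (2715 - 52^2)/1 = 11/1 = 11, a_1 = floor((52 + 52)/11) = 9.
  m_2 = 11*9 - 52 = 47, d_2 = (2715 - 47^2)/11 = 506/11 = 46, a_2 = floor((52 + 47)/46) = 2.
  m_3 = 46*2 - 47 = 45, d_3 = (2715 - 45^2)/46 = 690/46 = 15, a_3 = floor((52 + 45)/15) = 6.
  m_4 = 15*6 - 45 = 45, d_4 = (2715 - 45^2)/15 = 690/15 = 46, a_4 = floor((52 + 45)/46) = 2.
  m_5 = 46*2 - 45 = 47, d_5 = (2715 - 47^2)/46 = 506/46 = 11, a_5 = floor((52 + 47)/11) = 9.
  m_6 = 11*9 - 47 = 52, d_6 = (2715 - 52^2)/11 = 11/11 = 1, a_6 = floor((52 + 52)/1) = 104.
  m_7 = 1*104 - 52 = 52, d_7 = (2715 - 52^2)/1 = 11/1 = 11: (m_7, d_7) = (m_1, d_1) = (52, 11), so from here the quotients repeat a_1, ..., a_6; the period length is 6.
Hence the expansion of sqrt(2715) is a_0 = 52 followed by the repeating block 9, 2, 6, 2, 9, 104 (period 6).

[52; (9, 2, 6, 2, 9, 104)]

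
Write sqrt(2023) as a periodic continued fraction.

Write x_i = (sqrt(2023) + m_i)/d_i with (m_0, d_0) = (0, 1). a_0 = floor(sqrt(2023)) = 44, since 44^2 = 1936 <= 2023 < 2025 = 45^2.
Iterate m_{i+1} = d_i*a_i - m_i, d_{i+1} = (2023 - m_{i+1}^2)/d_i, a_{i+1} = floor((a_0 + m_{i+1})/d_{i+1}):
  m_1 = 1*44 - 0 = 44, d_1 = (2023 - 44^2)/1 = 87/1 = 87, a_1 = floor((44 + 44)/87) = 1.
  m_2 = 87*1 - 44 = 43, d_2 = (2023 - 43^2)/87 = 174/87 = 2, a_2 = floor((44 + 43)/2) = 43.
  m_3 = 2*43 - 43 = 43, d_3 = (2023 - 43^2)/2 = 174/2 = 87, a_3 = floor((44 + 43)/87) = 1.
  m_4 = 87*1 - 43 = 44, d_4 = (2023 - 44^2)/87 = 87/87 = 1, a_4 = floor((44 + 44)/1) = 88.
  m_5 = 1*88 - 44 = 44, d_5 = (2023 - 44^2)/1 = 87/1 = 87: (m_5, d_5) = (m_1, d_1) = (44, 87), so from here the quotients repeat a_1, ..., a_4; the period length is 4.
Hence the expansion of sqrt(2023) is a_0 = 44 followed by the repeating block 1, 43, 1, 88 (period 4).

[44; (1, 43, 1, 88)]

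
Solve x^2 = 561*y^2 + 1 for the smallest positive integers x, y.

First expand sqrt(561) as a continued fraction. With x_i = (sqrt(561) + m_i)/d_i and (m_0, d_0) = (0, 1): a_0 = floor(sqrt(561)) = 23, since 23^2 = 529 <= 561 < 576 = 24^2.
Iterate m_{i+1} = d_i*a_i - m_i, d_{i+1} = (561 - m_{i+1}^2)/d_i, a_{i+1} = floor((a_0 + m_{i+1})/d_{i+1}):
  m_1 = 1*23 - 0 = 23, d_1 = (561 - 23^2)/1 = 32/1 = 32, a_1 = floor((23 + 23)/32) = 1.
  m_2 = 32*1 - 23 = 9, d_2 = (561 - 9^2)/32 = 480/32 = 15, a_2 = floor((23 + 9)/15) = 2.
  m_3 = 15*2 - 9 = 21, d_3 = (561 - 21^2)/15 = 120/15 = 8, a_3 = floor((23 + 21)/8) = 5.
  m_4 = 8*5 - 21 = 19, d_4 = (561 - 19^2)/8 = 200/8 = 25, a_4 = floor((23 + 19)/25) = 1.
  m_5 = 25*1 - 19 = 6, d_5 = (561 - 6^2)/25 = 525/25 = 21, a_5 = floor((23 + 6)/21) = 1.
  m_6 = 21*1 - 6 = 15, d_6 = (561 - 15^2)/21 = 336/21 = 16, a_6 = floor((23 + 15)/16) = 2.
  m_7 = 16*2 - 15 = 17, d_7 = (561 - 17^2)/16 = 272/16 = 17, a_7 = floor((23 + 17)/17) = 2.
  m_8 = 17*2 - 17 = 17, d_8 = (561 - 17^2)/17 = 272/17 = 16, a_8 = floor((23 + 17)/16) = 2.
  m_9 = 16*2 - 17 = 15, d_9 = (561 - 15^2)/16 = 336/16 = 21, a_9 = floor((23 + 15)/21) = 1.
  m_10 = 21*1 - 15 = 6, d_10 = (561 - 6^2)/21 = 525/21 = 25, a_10 = floor((23 + 6)/25) = 1.
  m_11 = 25*1 - 6 = 19, d_11 = (561 - 19^2)/25 = 200/25 = 8, a_11 = floor((23 + 19)/8) = 5.
  m_12 = 8*5 - 19 = 21, d_12 = (561 - 21^2)/8 = 120/8 = 15, a_12 = floor((23 + 21)/15) = 2.
  m_13 = 15*2 - 21 = 9, d_13 = (561 - 9^2)/15 = 480/15 = 32, a_13 = floor((23 + 9)/32) = 1.
  m_14 = 32*1 - 9 = 23, d_14 = (561 - 23^2)/32 = 32/32 = 1, a_14 = floor((23 + 23)/1) = 46.
  m_15 = 1*46 - 23 = 23, d_15 = (561 - 23^2)/1 = 32/1 = 32: (m_15, d_15) = (m_1, d_1) = (23, 32), so from here the quotients repeat a_1, ..., a_14; the period length is 14.
So sqrt(561) = [23; (1, 2, 5, 1, 1, 2, 2, 2, 1, 1, 5, 2, 1, 46)] with period length k = 14.
k is even, so the fundamental solution of x^2 - 561y^2 = 1 is (p_{k-1}, q_{k-1}) = (p_13, q_13); compute convergents through index 13.
Convergents (p_i = a_i*p_{i-1} + p_{i-2}, q_i = a_i*q_{i-1} + q_{i-2} with p_{-2}=0, p_{-1}=1, q_{-2}=1, q_{-1}=0):
  i=0: a_0=23, p_0 = 23*1 + 0 = 23, q_0 = 23*0 + 1 = 1.
  i=1: a_1=1, p_1 = 1*23 + 1 = 24, q_1 = 1*1 + 0 = 1.
  i=2: a_2=2, p_2 = 2*24 + 23 = 71, q_2 = 2*1 + 1 = 3.
  i=3: a_3=5, p_3 = 5*71 + 24 = 379, q_3 = 5*3 + 1 = 16.
  i=4: a_4=1, p_4 = 1*379 + 71 = 450, q_4 = 1*16 + 3 = 19.
  i=5: a_5=1, p_5 = 1*450 + 379 = 829, q_5 = 1*19 + 16 = 35.
  i=6: a_6=2, p_6 = 2*829 + 450 = 2108, q_6 = 2*35 + 19 = 89.
  i=7: a_7=2, p_7 = 2*2108 + 829 = 5045, q_7 = 2*89 + 35 = 213.
  i=8: a_8=2, p_8 = 2*5045 + 2108 = 12198, q_8 = 2*213 + 89 = 515.
  i=9: a_9=1, p_9 = 1*12198 + 5045 = 17243, q_9 = 1*515 + 213 = 728.
  i=10: a_10=1, p_10 = 1*17243 + 12198 = 29441, q_10 = 1*728 + 515 = 1243.
  i=11: a_11=5, p_11 = 5*29441 + 17243 = 164448, q_11 = 5*1243 + 728 = 6943.
  i=12: a_12=2, p_12 = 2*164448 + 29441 = 358337, q_12 = 2*6943 + 1243 = 15129.
  i=13: a_13=1, p_13 = 1*358337 + 164448 = 522785, q_13 = 1*15129 + 6943 = 22072.
Check: 522785^2 - 561*22072^2 = 273304156225 - 273304156224 = 1, so (x, y) = (522785, 22072) solves the equation, and by the theorem it is the least positive solution.

(x, y) = (522785, 22072)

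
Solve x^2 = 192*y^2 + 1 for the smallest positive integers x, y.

(x, y) = (97, 7)

First expand sqrt(192) as a continued fraction. With x_i = (sqrt(192) + m_i)/d_i and (m_0, d_0) = (0, 1): a_0 = floor(sqrt(192)) = 13, since 13^2 = 169 <= 192 < 196 = 14^2.
Iterate m_{i+1} = d_i*a_i - m_i, d_{i+1} = (192 - m_{i+1}^2)/d_i, a_{i+1} = floor((a_0 + m_{i+1})/d_{i+1}):
  m_1 = 1*13 - 0 = 13, d_1 = (192 - 13^2)/1 = 23/1 = 23, a_1 = floor((13 + 13)/23) = 1.
  m_2 = 23*1 - 13 = 10, d_2 = (192 - 10^2)/23 = 92/23 = 4, a_2 = floor((13 + 10)/4) = 5.
  m_3 = 4*5 - 10 = 10, d_3 = (192 - 10^2)/4 = 92/4 = 23, a_3 = floor((13 + 10)/23) = 1.
  m_4 = 23*1 - 10 = 13, d_4 = (192 - 13^2)/23 = 23/23 = 1, a_4 = floor((13 + 13)/1) = 26.
  m_5 = 1*26 - 13 = 13, d_5 = (192 - 13^2)/1 = 23/1 = 23: (m_5, d_5) = (m_1, d_1) = (13, 23), so from here the quotients repeat a_1, ..., a_4; the period length is 4.
So sqrt(192) = [13; (1, 5, 1, 26)] with period length k = 4.
k is even, so the fundamental solution of x^2 - 192y^2 = 1 is (p_{k-1}, q_{k-1}) = (p_3, q_3); compute convergents through index 3.
Convergents (p_i = a_i*p_{i-1} + p_{i-2}, q_i = a_i*q_{i-1} + q_{i-2} with p_{-2}=0, p_{-1}=1, q_{-2}=1, q_{-1}=0):
  i=0: a_0=13, p_0 = 13*1 + 0 = 13, q_0 = 13*0 + 1 = 1.
  i=1: a_1=1, p_1 = 1*13 + 1 = 14, q_1 = 1*1 + 0 = 1.
  i=2: a_2=5, p_2 = 5*14 + 13 = 83, q_2 = 5*1 + 1 = 6.
  i=3: a_3=1, p_3 = 1*83 + 14 = 97, q_3 = 1*6 + 1 = 7.
Check: 97^2 - 192*7^2 = 9409 - 9408 = 1, so (x, y) = (97, 7) solves the equation, and by the theorem it is the least positive solution.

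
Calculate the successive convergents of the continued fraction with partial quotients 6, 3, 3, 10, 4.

Using the convergent recurrence p_i = a_i*p_{i-1} + p_{i-2}, q_i = a_i*q_{i-1} + q_{i-2} with p_{-2}=0, p_{-1}=1, q_{-2}=1, q_{-1}=0:
  i=0: a_0=6, p_0 = 6*1 + 0 = 6, q_0 = 6*0 + 1 = 1.
  i=1: a_1=3, p_1 = 3*6 + 1 = 19, q_1 = 3*1 + 0 = 3.
  i=2: a_2=3, p_2 = 3*19 + 6 = 63, q_2 = 3*3 + 1 = 10.
  i=3: a_3=10, p_3 = 10*63 + 19 = 649, q_3 = 10*10 + 3 = 103.
  i=4: a_4=4, p_4 = 4*649 + 63 = 2659, q_4 = 4*103 + 10 = 422.

6/1, 19/3, 63/10, 649/103, 2659/422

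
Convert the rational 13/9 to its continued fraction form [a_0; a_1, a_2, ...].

Run the Euclidean algorithm on 13 and 9; the successive quotients are the partial quotients a_0, a_1, ... (each step inverts the fractional part left over by the previous one):
  13 = 1*9 + 4, so a_0 = 1.
  9 = 2*4 + 1, so a_1 = 2.
  4 = 4*1 + 0, so a_2 = 4.
The remainder reaches 0 after 3 divisions, so the expansion has 3 partial quotients, read off in order.

[1; 2, 4]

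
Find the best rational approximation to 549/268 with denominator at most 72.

127/62

Expand x = 549/268 as a continued fraction with the Euclidean algorithm:
  549 = 2*268 + 13, so a_0 = 2.
  268 = 20*13 + 8, so a_1 = 20.
  13 = 1*8 + 5, so a_2 = 1.
  8 = 1*5 + 3, so a_3 = 1.
  5 = 1*3 + 2, so a_4 = 1.
  3 = 1*2 + 1, so a_5 = 1.
  2 = 2*1 + 0, so a_6 = 2.
so x = [2; 20, 1, 1, 1, 1, 2].
Convergents (p_i = a_i*p_{i-1} + p_{i-2}, q_i = a_i*q_{i-1} + q_{i-2} with p_{-2}=0, p_{-1}=1, q_{-2}=1, q_{-1}=0), until the denominator exceeds 72:
  i=0: a_0=2, p_0 = 2*1 + 0 = 2, q_0 = 2*0 + 1 = 1.
  i=1: a_1=20, p_1 = 20*2 + 1 = 41, q_1 = 20*1 + 0 = 20.
  i=2: a_2=1, p_2 = 1*41 + 2 = 43, q_2 = 1*20 + 1 = 21.
  i=3: a_3=1, p_3 = 1*43 + 41 = 84, q_3 = 1*21 + 20 = 41.
  i=4: a_4=1, p_4 = 1*84 + 43 = 127, q_4 = 1*41 + 21 = 62.
  i=5: a_5=1, p_5 = 1*127 + 84 = 211, q_5 = 1*62 + 41 = 103.
q_5 = 103 > 72, so the last convergent with denominator <= 72 is p_4/q_4 = 127/62.
The closest fraction with denominator <= 72 is either p_4/q_4 or the intermediate fraction (k*p_4 + p_3)/(k*q_4 + q_3) with the largest k >= 1 whose denominator stays <= 72; these approach x as k grows, and every other convergent or intermediate fraction in range is farther away.
Largest k: floor((72 - q_3)/q_4) = floor((72 - 41)/62) = 0.
Since k = 0, no intermediate fraction beyond p_4/q_4 has denominator <= 72, so the convergent 127/62 is the closest (its error is |549*62 - 127*268|/(268*62) = 2/16616).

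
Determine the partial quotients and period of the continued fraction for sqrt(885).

[29; (1, 2, 1, 58)]

Write x_i = (sqrt(885) + m_i)/d_i with (m_0, d_0) = (0, 1). a_0 = floor(sqrt(885)) = 29, since 29^2 = 841 <= 885 < 900 = 30^2.
Iterate m_{i+1} = d_i*a_i - m_i, d_{i+1} = (885 - m_{i+1}^2)/d_i, a_{i+1} = floor((a_0 + m_{i+1})/d_{i+1}):
  m_1 = 1*29 - 0 = 29, d_1 = (885 - 29^2)/1 = 44/1 = 44, a_1 = floor((29 + 29)/44) = 1.
  m_2 = 44*1 - 29 = 15, d_2 = (885 - 15^2)/44 = 660/44 = 15, a_2 = floor((29 + 15)/15) = 2.
  m_3 = 15*2 - 15 = 15, d_3 = (885 - 15^2)/15 = 660/15 = 44, a_3 = floor((29 + 15)/44) = 1.
  m_4 = 44*1 - 15 = 29, d_4 = (885 - 29^2)/44 = 44/44 = 1, a_4 = floor((29 + 29)/1) = 58.
  m_5 = 1*58 - 29 = 29, d_5 = (885 - 29^2)/1 = 44/1 = 44: (m_5, d_5) = (m_1, d_1) = (29, 44), so from here the quotients repeat a_1, ..., a_4; the period length is 4.
Hence the expansion of sqrt(885) is a_0 = 29 followed by the repeating block 1, 2, 1, 58 (period 4).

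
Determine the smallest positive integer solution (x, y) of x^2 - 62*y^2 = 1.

First expand sqrt(62) as a continued fraction. With x_i = (sqrt(62) + m_i)/d_i and (m_0, d_0) = (0, 1): a_0 = floor(sqrt(62)) = 7, since 7^2 = 49 <= 62 < 64 = 8^2.
Iterate m_{i+1} = d_i*a_i - m_i, d_{i+1} = (62 - m_{i+1}^2)/d_i, a_{i+1} = floor((a_0 + m_{i+1})/d_{i+1}):
  m_1 = 1*7 - 0 = 7, d_1 = (62 - 7^2)/1 = 13/1 = 13, a_1 = floor((7 + 7)/13) = 1.
  m_2 = 13*1 - 7 = 6, d_2 = (62 - 6^2)/13 = 26/13 = 2, a_2 = floor((7 + 6)/2) = 6.
  m_3 = 2*6 - 6 = 6, d_3 = (62 - 6^2)/2 = 26/2 = 13, a_3 = floor((7 + 6)/13) = 1.
  m_4 = 13*1 - 6 = 7, d_4 = (62 - 7^2)/13 = 13/13 = 1, a_4 = floor((7 + 7)/1) = 14.
  m_5 = 1*14 - 7 = 7, d_5 = (62 - 7^2)/1 = 13/1 = 13: (m_5, d_5) = (m_1, d_1) = (7, 13), so from here the quotients repeat a_1, ..., a_4; the period length is 4.
So sqrt(62) = [7; (1, 6, 1, 14)] with period length k = 4.
k is even, so the fundamental solution of x^2 - 62y^2 = 1 is (p_{k-1}, q_{k-1}) = (p_3, q_3); compute convergents through index 3.
Convergents (p_i = a_i*p_{i-1} + p_{i-2}, q_i = a_i*q_{i-1} + q_{i-2} with p_{-2}=0, p_{-1}=1, q_{-2}=1, q_{-1}=0):
  i=0: a_0=7, p_0 = 7*1 + 0 = 7, q_0 = 7*0 + 1 = 1.
  i=1: a_1=1, p_1 = 1*7 + 1 = 8, q_1 = 1*1 + 0 = 1.
  i=2: a_2=6, p_2 = 6*8 + 7 = 55, q_2 = 6*1 + 1 = 7.
  i=3: a_3=1, p_3 = 1*55 + 8 = 63, q_3 = 1*7 + 1 = 8.
Check: 63^2 - 62*8^2 = 3969 - 3968 = 1, so (x, y) = (63, 8) solves the equation, and by the theorem it is the least positive solution.

(x, y) = (63, 8)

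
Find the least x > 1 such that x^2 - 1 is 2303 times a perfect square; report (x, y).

(x, y) = (48, 1)

First expand sqrt(2303) as a continued fraction. With x_i = (sqrt(2303) + m_i)/d_i and (m_0, d_0) = (0, 1): a_0 = floor(sqrt(2303)) = 47, since 47^2 = 2209 <= 2303 < 2304 = 48^2.
Iterate m_{i+1} = d_i*a_i - m_i, d_{i+1} = (2303 - m_{i+1}^2)/d_i, a_{i+1} = floor((a_0 + m_{i+1})/d_{i+1}):
  m_1 = 1*47 - 0 = 47, d_1 = (2303 - 47^2)/1 = 94/1 = 94, a_1 = floor((47 + 47)/94) = 1.
  m_2 = 94*1 - 47 = 47, d_2 = (2303 - 47^2)/94 = 94/94 = 1, a_2 = floor((47 + 47)/1) = 94.
  m_3 = 1*94 - 47 = 47, d_3 = (2303 - 47^2)/1 = 94/1 = 94: (m_3, d_3) = (m_1, d_1) = (47, 94), so from here the quotients repeat a_1, a_2; the period length is 2.
So sqrt(2303) = [47; (1, 94)] with period length k = 2.
k is even, so the fundamental solution of x^2 - 2303y^2 = 1 is (p_{k-1}, q_{k-1}) = (p_1, q_1); compute convergents through index 1.
Convergents (p_i = a_i*p_{i-1} + p_{i-2}, q_i = a_i*q_{i-1} + q_{i-2} with p_{-2}=0, p_{-1}=1, q_{-2}=1, q_{-1}=0):
  i=0: a_0=47, p_0 = 47*1 + 0 = 47, q_0 = 47*0 + 1 = 1.
  i=1: a_1=1, p_1 = 1*47 + 1 = 48, q_1 = 1*1 + 0 = 1.
Check: 48^2 - 2303*1^2 = 2304 - 2303 = 1, so (x, y) = (48, 1) solves the equation, and by the theorem it is the least positive solution.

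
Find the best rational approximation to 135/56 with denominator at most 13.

Expand x = 135/56 as a continued fraction with the Euclidean algorithm:
  135 = 2*56 + 23, so a_0 = 2.
  56 = 2*23 + 10, so a_1 = 2.
  23 = 2*10 + 3, so a_2 = 2.
  10 = 3*3 + 1, so a_3 = 3.
  3 = 3*1 + 0, so a_4 = 3.
so x = [2; 2, 2, 3, 3].
Convergents (p_i = a_i*p_{i-1} + p_{i-2}, q_i = a_i*q_{i-1} + q_{i-2} with p_{-2}=0, p_{-1}=1, q_{-2}=1, q_{-1}=0), until the denominator exceeds 13:
  i=0: a_0=2, p_0 = 2*1 + 0 = 2, q_0 = 2*0 + 1 = 1.
  i=1: a_1=2, p_1 = 2*2 + 1 = 5, q_1 = 2*1 + 0 = 2.
  i=2: a_2=2, p_2 = 2*5 + 2 = 12, q_2 = 2*2 + 1 = 5.
  i=3: a_3=3, p_3 = 3*12 + 5 = 41, q_3 = 3*5 + 2 = 17.
q_3 = 17 > 13, so the last convergent with denominator <= 13 is p_2/q_2 = 12/5.
The closest fraction with denominator <= 13 is either p_2/q_2 or the intermediate fraction (k*p_2 + p_1)/(k*q_2 + q_1) with the largest k >= 1 whose denominator stays <= 13; these approach x as k grows, and every other convergent or intermediate fraction in range is farther away.
Largest k: floor((13 - q_1)/q_2) = floor((13 - 2)/5) = 2.
That gives (2*12 + 5)/(2*5 + 2) = 29/12.
Compare the errors: |x - 12/5| = |135*5 - 12*56|/(56*5) = 3/280, and |x - 29/12| = |135*12 - 29*56|/(56*12) = 4/672.
Cross-multiplying, 4*280 = 1120 < 2016 = 3*672, so 4/672 is smaller: the intermediate fraction 29/12 is closer to x than 12/5.

29/12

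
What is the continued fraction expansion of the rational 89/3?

[29; 1, 2]

Run the Euclidean algorithm on 89 and 3; the successive quotients are the partial quotients a_0, a_1, ... (each step inverts the fractional part left over by the previous one):
  89 = 29*3 + 2, so a_0 = 29.
  3 = 1*2 + 1, so a_1 = 1.
  2 = 2*1 + 0, so a_2 = 2.
The remainder reaches 0 after 3 divisions, so the expansion has 3 partial quotients, read off in order.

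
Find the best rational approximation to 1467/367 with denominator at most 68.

4/1

Expand x = 1467/367 as a continued fraction with the Euclidean algorithm:
  1467 = 3*367 + 366, so a_0 = 3.
  367 = 1*366 + 1, so a_1 = 1.
  366 = 366*1 + 0, so a_2 = 366.
so x = [3; 1, 366].
Convergents (p_i = a_i*p_{i-1} + p_{i-2}, q_i = a_i*q_{i-1} + q_{i-2} with p_{-2}=0, p_{-1}=1, q_{-2}=1, q_{-1}=0), until the denominator exceeds 68:
  i=0: a_0=3, p_0 = 3*1 + 0 = 3, q_0 = 3*0 + 1 = 1.
  i=1: a_1=1, p_1 = 1*3 + 1 = 4, q_1 = 1*1 + 0 = 1.
  i=2: a_2=366, p_2 = 366*4 + 3 = 1467, q_2 = 366*1 + 1 = 367.
q_2 = 367 > 68, so the last convergent with denominator <= 68 is p_1/q_1 = 4/1.
The closest fraction with denominator <= 68 is either p_1/q_1 or the intermediate fraction (k*p_1 + p_0)/(k*q_1 + q_0) with the largest k >= 1 whose denominator stays <= 68; these approach x as k grows, and every other convergent or intermediate fraction in range is farther away.
Largest k: floor((68 - q_0)/q_1) = floor((68 - 1)/1) = 67.
That gives (67*4 + 3)/(67*1 + 1) = 271/68.
Compare the errors: |x - 4/1| = |1467*1 - 4*367|/(367*1) = 1/367, and |x - 271/68| = |1467*68 - 271*367|/(367*68) = 299/24956.
Cross-multiplying, 1*24956 = 24956 < 109733 = 299*367, so 1/367 is smaller: the convergent 4/1 is closer to x than 271/68.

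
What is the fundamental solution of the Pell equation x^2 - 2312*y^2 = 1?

(x, y) = (577, 12)

First expand sqrt(2312) as a continued fraction. With x_i = (sqrt(2312) + m_i)/d_i and (m_0, d_0) = (0, 1): a_0 = floor(sqrt(2312)) = 48, since 48^2 = 2304 <= 2312 < 2401 = 49^2.
Iterate m_{i+1} = d_i*a_i - m_i, d_{i+1} = (2312 - m_{i+1}^2)/d_i, a_{i+1} = floor((a_0 + m_{i+1})/d_{i+1}):
  m_1 = 1*48 - 0 = 48, d_1 = (2312 - 48^2)/1 = 8/1 = 8, a_1 = floor((48 + 48)/8) = 12.
  m_2 = 8*12 - 48 = 48, d_2 = (2312 - 48^2)/8 = 8/8 = 1, a_2 = floor((48 + 48)/1) = 96.
  m_3 = 1*96 - 48 = 48, d_3 = (2312 - 48^2)/1 = 8/1 = 8: (m_3, d_3) = (m_1, d_1) = (48, 8), so from here the quotients repeat a_1, a_2; the period length is 2.
So sqrt(2312) = [48; (12, 96)] with period length k = 2.
k is even, so the fundamental solution of x^2 - 2312y^2 = 1 is (p_{k-1}, q_{k-1}) = (p_1, q_1); compute convergents through index 1.
Convergents (p_i = a_i*p_{i-1} + p_{i-2}, q_i = a_i*q_{i-1} + q_{i-2} with p_{-2}=0, p_{-1}=1, q_{-2}=1, q_{-1}=0):
  i=0: a_0=48, p_0 = 48*1 + 0 = 48, q_0 = 48*0 + 1 = 1.
  i=1: a_1=12, p_1 = 12*48 + 1 = 577, q_1 = 12*1 + 0 = 12.
Check: 577^2 - 2312*12^2 = 332929 - 332928 = 1, so (x, y) = (577, 12) solves the equation, and by the theorem it is the least positive solution.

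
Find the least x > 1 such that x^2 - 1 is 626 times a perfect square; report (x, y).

(x, y) = (1251, 50)

First expand sqrt(626) as a continued fraction. With x_i = (sqrt(626) + m_i)/d_i and (m_0, d_0) = (0, 1): a_0 = floor(sqrt(626)) = 25, since 25^2 = 625 <= 626 < 676 = 26^2.
Iterate m_{i+1} = d_i*a_i - m_i, d_{i+1} = (626 - m_{i+1}^2)/d_i, a_{i+1} = floor((a_0 + m_{i+1})/d_{i+1}):
  m_1 = 1*25 - 0 = 25, d_1 = (626 - 25^2)/1 = 1/1 = 1, a_1 = floor((25 + 25)/1) = 50.
  m_2 = 1*50 - 25 = 25, d_2 = (626 - 25^2)/1 = 1/1 = 1: (m_2, d_2) = (m_1, d_1) = (25, 1), so from here the quotient a_1 repeats; the period length is 1.
So sqrt(626) = [25; (50)] with period length k = 1.
k is odd, so (p_{k-1}, q_{k-1}) only solves x^2 - 626y^2 = -1 and the fundamental solution of x^2 - 626y^2 = 1 is (p_{2k-1}, q_{2k-1}) = (p_1, q_1); compute convergents through index 1, running through the period twice.
Convergents (p_i = a_i*p_{i-1} + p_{i-2}, q_i = a_i*q_{i-1} + q_{i-2} with p_{-2}=0, p_{-1}=1, q_{-2}=1, q_{-1}=0):
  i=0: a_0=25, p_0 = 25*1 + 0 = 25, q_0 = 25*0 + 1 = 1.
  i=1: a_1=50, p_1 = 50*25 + 1 = 1251, q_1 = 50*1 + 0 = 50.
Indeed p_0^2 - 626*q_0^2 = 625 - 626 = -1, not +1.
Check: 1251^2 - 626*50^2 = 1565001 - 1565000 = 1, so (x, y) = (1251, 50) solves the equation, and by the theorem it is the least positive solution.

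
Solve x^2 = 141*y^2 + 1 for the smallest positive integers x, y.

(x, y) = (95, 8)

First expand sqrt(141) as a continued fraction. With x_i = (sqrt(141) + m_i)/d_i and (m_0, d_0) = (0, 1): a_0 = floor(sqrt(141)) = 11, since 11^2 = 121 <= 141 < 144 = 12^2.
Iterate m_{i+1} = d_i*a_i - m_i, d_{i+1} = (141 - m_{i+1}^2)/d_i, a_{i+1} = floor((a_0 + m_{i+1})/d_{i+1}):
  m_1 = 1*11 - 0 = 11, d_1 = (141 - 11^2)/1 = 20/1 = 20, a_1 = floor((11 + 11)/20) = 1.
  m_2 = 20*1 - 11 = 9, d_2 = (141 - 9^2)/20 = 60/20 = 3, a_2 = floor((11 + 9)/3) = 6.
  m_3 = 3*6 - 9 = 9, d_3 = (141 - 9^2)/3 = 60/3 = 20, a_3 = floor((11 + 9)/20) = 1.
  m_4 = 20*1 - 9 = 11, d_4 = (141 - 11^2)/20 = 20/20 = 1, a_4 = floor((11 + 11)/1) = 22.
  m_5 = 1*22 - 11 = 11, d_5 = (141 - 11^2)/1 = 20/1 = 20: (m_5, d_5) = (m_1, d_1) = (11, 20), so from here the quotients repeat a_1, ..., a_4; the period length is 4.
So sqrt(141) = [11; (1, 6, 1, 22)] with period length k = 4.
k is even, so the fundamental solution of x^2 - 141y^2 = 1 is (p_{k-1}, q_{k-1}) = (p_3, q_3); compute convergents through index 3.
Convergents (p_i = a_i*p_{i-1} + p_{i-2}, q_i = a_i*q_{i-1} + q_{i-2} with p_{-2}=0, p_{-1}=1, q_{-2}=1, q_{-1}=0):
  i=0: a_0=11, p_0 = 11*1 + 0 = 11, q_0 = 11*0 + 1 = 1.
  i=1: a_1=1, p_1 = 1*11 + 1 = 12, q_1 = 1*1 + 0 = 1.
  i=2: a_2=6, p_2 = 6*12 + 11 = 83, q_2 = 6*1 + 1 = 7.
  i=3: a_3=1, p_3 = 1*83 + 12 = 95, q_3 = 1*7 + 1 = 8.
Check: 95^2 - 141*8^2 = 9025 - 9024 = 1, so (x, y) = (95, 8) solves the equation, and by the theorem it is the least positive solution.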